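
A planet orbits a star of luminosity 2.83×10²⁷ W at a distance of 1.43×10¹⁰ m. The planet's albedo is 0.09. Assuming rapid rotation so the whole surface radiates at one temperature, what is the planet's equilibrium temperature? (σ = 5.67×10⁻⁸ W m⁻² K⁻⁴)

Flux: S = L/(4πd²) = 2.83×10²⁷/(4π×(1.43×10¹⁰)²) = 1.10×10⁶ W m⁻².
Energy balance: absorbed = emitted ⇒ πR²·S(1−A) = 4πR²·σT_eq⁴, so T_eq⁴ = S(1−A)/(4σ).
T_eq = [1.10×10⁶ × 0.91 / (4 × 5.67×10⁻⁸)]^(1/4) = (4.42×10¹²)^(1/4) = 1450 K.

T_eq ≈ 1450 K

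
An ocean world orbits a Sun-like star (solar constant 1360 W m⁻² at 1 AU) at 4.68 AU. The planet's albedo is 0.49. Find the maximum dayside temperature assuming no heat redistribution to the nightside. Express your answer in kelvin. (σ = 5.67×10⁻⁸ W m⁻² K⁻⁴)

T_ss ≈ 154 K

Flux at 4.68 AU: S = 1360/4.68² = 62.1 W m⁻².
With no redistribution each surface element balances locally: S(1−A) = σT⁴.
T = [62.1 × 0.51 / 5.67×10⁻⁸]^(1/4) = (5.59×10⁸)^(1/4) = 154 K.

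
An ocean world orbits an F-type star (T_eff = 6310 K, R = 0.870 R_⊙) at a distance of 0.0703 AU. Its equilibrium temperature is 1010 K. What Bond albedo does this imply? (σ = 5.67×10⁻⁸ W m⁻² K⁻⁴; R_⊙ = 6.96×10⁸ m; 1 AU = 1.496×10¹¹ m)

R_⋆ = 0.870 × 6.96×10⁸ = 6.06×10⁸ m.
d = 0.0703 AU = 1.05×10¹⁰ m.
L = 4πR_⋆²σT_⋆⁴ = 4π(6.06×10⁸)² × 5.67×10⁻⁸ × (6310)⁴ = 4.14×10²⁶ W.
S = L/(4πd²) = 2.98×10⁵ W m⁻².
From T_eq⁴ = S(1−A)/(4σ): 1−A = 4σT_eq⁴/S.
1−A = 4 × 5.67×10⁻⁸ × (1010)⁴ / 2.98×10⁵ = 0.792.

A ≈ 0.21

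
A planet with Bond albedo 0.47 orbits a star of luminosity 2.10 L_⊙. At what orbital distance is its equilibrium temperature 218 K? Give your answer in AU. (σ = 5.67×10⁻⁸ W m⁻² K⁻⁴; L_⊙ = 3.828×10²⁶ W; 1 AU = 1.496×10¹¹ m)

L = 2.10 × 3.828×10²⁶ = 8.04×10²⁶ W.
From T_eq⁴ = L(1−A)/(16πσd²): d = √[L(1−A)/(16πσT_eq⁴)].
d = √[8.04×10²⁶ × 0.53 / (16π × 5.67×10⁻⁸ × (218)⁴)] = 2.57×10¹¹ m = 1.72 AU.

d ≈ 1.72 AU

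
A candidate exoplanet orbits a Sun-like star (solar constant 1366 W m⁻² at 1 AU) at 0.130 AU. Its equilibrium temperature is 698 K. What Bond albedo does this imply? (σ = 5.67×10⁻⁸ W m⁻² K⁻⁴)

Flux at 0.130 AU: S = 1366/0.130² = 8.08×10⁴ W m⁻².
From T_eq⁴ = S(1−A)/(4σ): 1−A = 4σT_eq⁴/S.
1−A = 4 × 5.67×10⁻⁸ × (698)⁴ / 8.08×10⁴ = 0.666.

A ≈ 0.33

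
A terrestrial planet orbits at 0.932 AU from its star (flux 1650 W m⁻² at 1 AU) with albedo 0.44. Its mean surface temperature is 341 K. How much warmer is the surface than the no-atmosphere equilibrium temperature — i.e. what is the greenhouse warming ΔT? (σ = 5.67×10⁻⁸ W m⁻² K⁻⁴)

ΔT ≈ 79.3 K

S = 1650/0.932² = 1900 W m⁻².
T_eq = [S(1−A)/(4σ)]^(1/4) = [1900×0.56/(4×5.67×10⁻⁸)]^(1/4) = 261.7 K.
ΔT = T_surf − T_eq = 341 − 261.7.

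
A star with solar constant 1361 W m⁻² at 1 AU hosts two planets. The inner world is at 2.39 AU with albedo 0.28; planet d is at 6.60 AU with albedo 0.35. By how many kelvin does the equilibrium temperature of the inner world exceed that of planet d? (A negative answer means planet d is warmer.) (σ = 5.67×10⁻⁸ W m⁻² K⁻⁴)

ΔT ≈ 68.6 K

T_eq = [S₀(1−A)/(4σd²)]^(1/4), so T ∝ (1−A)^(1/4) / √d.
T₁ = [1361×0.72/(4×5.67×10⁻⁸×2.39²)]^(1/4) = 165.84 K.
T₂ = [1361×0.65/(4×5.67×10⁻⁸×6.60²)]^(1/4) = 97.28 K.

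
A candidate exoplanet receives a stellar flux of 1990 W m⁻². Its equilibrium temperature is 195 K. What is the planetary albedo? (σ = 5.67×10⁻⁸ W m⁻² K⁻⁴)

From T_eq⁴ = S(1−A)/(4σ): 1−A = 4σT_eq⁴/S.
1−A = 4 × 5.67×10⁻⁸ × (195)⁴ / 1990 = 0.165.

A ≈ 0.84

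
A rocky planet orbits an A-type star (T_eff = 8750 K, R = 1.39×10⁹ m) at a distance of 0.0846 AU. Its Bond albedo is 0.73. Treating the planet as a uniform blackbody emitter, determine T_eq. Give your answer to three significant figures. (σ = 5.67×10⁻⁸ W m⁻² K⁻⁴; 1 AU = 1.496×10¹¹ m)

T_eq ≈ 1480 K

d = 0.0846 AU = 1.27×10¹⁰ m.
L = 4πR_⋆²σT_⋆⁴ = 4π(1.39×10⁹)² × 5.67×10⁻⁸ × (8750)⁴ = 8.07×10²⁷ W.
S = L/(4πd²) = 4.01×10⁶ W m⁻².
Energy balance: absorbed = emitted ⇒ πR²·S(1−A) = 4πR²·σT_eq⁴, so T_eq⁴ = S(1−A)/(4σ).
T_eq = [4.01×10⁶ × 0.27 / (4 × 5.67×10⁻⁸)]^(1/4) = (4.77×10¹²)^(1/4) = 1480 K.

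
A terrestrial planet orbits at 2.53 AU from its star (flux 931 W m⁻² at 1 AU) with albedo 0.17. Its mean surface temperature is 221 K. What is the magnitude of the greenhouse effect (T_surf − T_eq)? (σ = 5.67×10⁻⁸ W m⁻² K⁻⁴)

ΔT ≈ 69.1 K

S = 931/2.53² = 145.4 W m⁻².
T_eq = [S(1−A)/(4σ)]^(1/4) = [145.4×0.83/(4×5.67×10⁻⁸)]^(1/4) = 151.9 K.
ΔT = T_surf − T_eq = 221 − 151.9.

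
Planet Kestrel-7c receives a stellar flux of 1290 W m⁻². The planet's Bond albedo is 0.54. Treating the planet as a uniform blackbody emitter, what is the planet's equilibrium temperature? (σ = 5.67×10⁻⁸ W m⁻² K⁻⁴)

Energy balance: absorbed = emitted ⇒ πR²·S(1−A) = 4πR²·σT_eq⁴, so T_eq⁴ = S(1−A)/(4σ).
T_eq = [1290 × 0.46 / (4 × 5.67×10⁻⁸)]^(1/4) = (2.62×10⁹)^(1/4) = 226 K.

T_eq ≈ 226 K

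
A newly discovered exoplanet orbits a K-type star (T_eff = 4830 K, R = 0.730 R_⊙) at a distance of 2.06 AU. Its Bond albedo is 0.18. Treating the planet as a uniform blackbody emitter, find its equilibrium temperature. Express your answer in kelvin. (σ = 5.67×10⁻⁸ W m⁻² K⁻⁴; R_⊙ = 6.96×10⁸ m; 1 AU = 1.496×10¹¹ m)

R_⋆ = 0.730 × 6.96×10⁸ = 5.08×10⁸ m.
d = 2.06 AU = 3.08×10¹¹ m.
L = 4πR_⋆²σT_⋆⁴ = 4π(5.08×10⁸)² × 5.67×10⁻⁸ × (4830)⁴ = 1.00×10²⁶ W.
S = L/(4πd²) = 83.9 W m⁻².
Energy balance: absorbed = emitted ⇒ πR²·S(1−A) = 4πR²·σT_eq⁴, so T_eq⁴ = S(1−A)/(4σ).
T_eq = [83.9 × 0.82 / (4 × 5.67×10⁻⁸)]^(1/4) = (3.03×10⁸)^(1/4) = 132 K.

T_eq ≈ 132 K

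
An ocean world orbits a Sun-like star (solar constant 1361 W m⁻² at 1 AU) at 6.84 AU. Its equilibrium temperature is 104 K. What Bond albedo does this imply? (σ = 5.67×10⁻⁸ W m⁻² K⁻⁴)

Flux at 6.84 AU: S = 1361/6.84² = 29.1 W m⁻².
From T_eq⁴ = S(1−A)/(4σ): 1−A = 4σT_eq⁴/S.
1−A = 4 × 5.67×10⁻⁸ × (104)⁴ / 29.1 = 0.912.

A ≈ 0.09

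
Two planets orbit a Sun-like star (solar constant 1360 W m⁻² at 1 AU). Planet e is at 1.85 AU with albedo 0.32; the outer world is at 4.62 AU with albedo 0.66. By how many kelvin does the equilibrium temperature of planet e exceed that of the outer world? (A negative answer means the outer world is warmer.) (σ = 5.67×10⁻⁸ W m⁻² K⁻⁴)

T_eq = [S₀(1−A)/(4σd²)]^(1/4), so T ∝ (1−A)^(1/4) / √d.
T₁ = [1360×0.68/(4×5.67×10⁻⁸×1.85²)]^(1/4) = 185.79 K.
T₂ = [1360×0.34/(4×5.67×10⁻⁸×4.62²)]^(1/4) = 98.86 K.

ΔT ≈ 86.9 K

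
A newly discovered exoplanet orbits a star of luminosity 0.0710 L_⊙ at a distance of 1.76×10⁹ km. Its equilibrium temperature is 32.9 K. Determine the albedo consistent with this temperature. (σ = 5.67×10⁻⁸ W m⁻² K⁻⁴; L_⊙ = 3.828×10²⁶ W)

d = 1.76×10⁹ km = 1.76×10¹² m.
L = 0.0710 × 3.828×10²⁶ = 2.72×10²⁵ W.
Flux: S = L/(4πd²) = 2.72×10²⁵/(4π×(1.76×10¹²)²) = 0.698 W m⁻².
From T_eq⁴ = S(1−A)/(4σ): 1−A = 4σT_eq⁴/S.
1−A = 4 × 5.67×10⁻⁸ × (32.9)⁴ / 0.698 = 0.381.

A ≈ 0.62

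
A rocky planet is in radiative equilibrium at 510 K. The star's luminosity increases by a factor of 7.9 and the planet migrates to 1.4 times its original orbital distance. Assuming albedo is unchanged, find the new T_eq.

T_eq ∝ L^(1/4) · d^(−1/2).
T′ = 510 × 7.9^(1/4) / 1.4^(1/2) = 723 K.

T_eq ≈ 723 K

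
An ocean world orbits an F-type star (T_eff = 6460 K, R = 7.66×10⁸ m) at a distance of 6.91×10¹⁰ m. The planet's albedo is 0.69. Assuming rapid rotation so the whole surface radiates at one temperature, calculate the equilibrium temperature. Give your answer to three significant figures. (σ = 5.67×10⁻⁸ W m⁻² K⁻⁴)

L = 4πR_⋆²σT_⋆⁴ = 4π(7.66×10⁸)² × 5.67×10⁻⁸ × (6460)⁴ = 7.28×10²⁶ W.
S = L/(4πd²) = 1.21×10⁴ W m⁻².
Energy balance: absorbed = emitted ⇒ πR²·S(1−A) = 4πR²·σT_eq⁴, so T_eq⁴ = S(1−A)/(4σ).
T_eq = [1.21×10⁴ × 0.31 / (4 × 5.67×10⁻⁸)]^(1/4) = (1.66×10¹⁰)^(1/4) = 359 K.

T_eq ≈ 359 K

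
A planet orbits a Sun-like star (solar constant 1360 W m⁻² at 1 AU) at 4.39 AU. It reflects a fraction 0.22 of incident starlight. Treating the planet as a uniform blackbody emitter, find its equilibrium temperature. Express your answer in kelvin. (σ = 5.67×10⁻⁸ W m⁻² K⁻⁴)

Flux at 4.39 AU: S = 1360/4.39² = 70.6 W m⁻².
Energy balance: absorbed = emitted ⇒ πR²·S(1−A) = 4πR²·σT_eq⁴, so T_eq⁴ = S(1−A)/(4σ).
T_eq = [70.6 × 0.78 / (4 × 5.67×10⁻⁸)]^(1/4) = (2.43×10⁸)^(1/4) = 125 K.

T_eq ≈ 125 K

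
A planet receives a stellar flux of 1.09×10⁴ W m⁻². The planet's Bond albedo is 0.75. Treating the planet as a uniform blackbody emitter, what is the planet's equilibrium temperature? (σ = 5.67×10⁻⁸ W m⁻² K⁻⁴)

Energy balance: absorbed = emitted ⇒ πR²·S(1−A) = 4πR²·σT_eq⁴, so T_eq⁴ = S(1−A)/(4σ).
T_eq = [1.09×10⁴ × 0.25 / (4 × 5.67×10⁻⁸)]^(1/4) = (1.20×10¹⁰)^(1/4) = 331 K.

T_eq ≈ 331 K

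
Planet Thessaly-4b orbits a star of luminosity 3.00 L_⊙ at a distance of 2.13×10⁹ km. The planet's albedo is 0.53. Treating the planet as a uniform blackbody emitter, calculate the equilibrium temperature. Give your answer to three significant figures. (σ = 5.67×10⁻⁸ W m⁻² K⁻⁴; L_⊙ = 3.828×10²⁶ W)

d = 2.13×10⁹ km = 2.13×10¹² m.
L = 3.00 × 3.828×10²⁶ = 1.15×10²⁷ W.
Flux: S = L/(4πd²) = 1.15×10²⁷/(4π×(2.13×10¹²)²) = 20.1 W m⁻².
Energy balance: absorbed = emitted ⇒ πR²·S(1−A) = 4πR²·σT_eq⁴, so T_eq⁴ = S(1−A)/(4σ).
T_eq = [20.1 × 0.47 / (4 × 5.67×10⁻⁸)]^(1/4) = (4.17×10⁷)^(1/4) = 80.4 K.

T_eq ≈ 80.4 K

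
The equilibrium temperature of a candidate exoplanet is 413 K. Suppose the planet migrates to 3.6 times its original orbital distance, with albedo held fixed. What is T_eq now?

T_eq ∝ L^(1/4) · d^(−1/2).
T′ = 413 / 3.6^(1/2) = 218 K.

T_eq ≈ 218 K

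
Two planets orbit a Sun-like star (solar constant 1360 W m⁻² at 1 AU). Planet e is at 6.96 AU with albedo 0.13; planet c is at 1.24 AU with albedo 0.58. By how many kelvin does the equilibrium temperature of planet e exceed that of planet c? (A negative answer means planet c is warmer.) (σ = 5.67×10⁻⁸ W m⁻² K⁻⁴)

ΔT ≈ -99.3 K

T_eq = [S₀(1−A)/(4σd²)]^(1/4), so T ∝ (1−A)^(1/4) / √d.
T₁ = [1360×0.87/(4×5.67×10⁻⁸×6.96²)]^(1/4) = 101.87 K.
T₂ = [1360×0.42/(4×5.67×10⁻⁸×1.24²)]^(1/4) = 201.18 K.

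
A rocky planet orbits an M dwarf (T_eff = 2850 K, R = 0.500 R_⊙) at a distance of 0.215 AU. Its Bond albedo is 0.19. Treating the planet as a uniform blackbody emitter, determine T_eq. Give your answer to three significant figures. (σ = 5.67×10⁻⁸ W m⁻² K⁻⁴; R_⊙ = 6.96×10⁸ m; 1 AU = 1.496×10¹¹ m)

T_eq ≈ 199 K

R_⋆ = 0.500 × 6.96×10⁸ = 3.48×10⁸ m.
d = 0.215 AU = 3.22×10¹⁰ m.
L = 4πR_⋆²σT_⋆⁴ = 4π(3.48×10⁸)² × 5.67×10⁻⁸ × (2850)⁴ = 5.69×10²⁴ W.
S = L/(4πd²) = 438 W m⁻².
Energy balance: absorbed = emitted ⇒ πR²·S(1−A) = 4πR²·σT_eq⁴, so T_eq⁴ = S(1−A)/(4σ).
T_eq = [438 × 0.81 / (4 × 5.67×10⁻⁸)]^(1/4) = (1.56×10⁹)^(1/4) = 199 K.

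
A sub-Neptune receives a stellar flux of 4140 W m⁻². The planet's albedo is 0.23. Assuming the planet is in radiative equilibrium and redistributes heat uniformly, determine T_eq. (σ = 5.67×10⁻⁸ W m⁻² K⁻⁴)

Energy balance: absorbed = emitted ⇒ πR²·S(1−A) = 4πR²·σT_eq⁴, so T_eq⁴ = S(1−A)/(4σ).
T_eq = [4140 × 0.77 / (4 × 5.67×10⁻⁸)]^(1/4) = (1.41×10¹⁰)^(1/4) = 344 K.

T_eq ≈ 344 K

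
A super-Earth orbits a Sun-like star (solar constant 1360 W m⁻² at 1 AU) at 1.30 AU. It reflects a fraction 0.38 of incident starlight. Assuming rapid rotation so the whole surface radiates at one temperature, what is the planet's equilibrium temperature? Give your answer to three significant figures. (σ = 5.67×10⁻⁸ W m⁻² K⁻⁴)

Flux at 1.30 AU: S = 1360/1.30² = 805 W m⁻².
Energy balance: absorbed = emitted ⇒ πR²·S(1−A) = 4πR²·σT_eq⁴, so T_eq⁴ = S(1−A)/(4σ).
T_eq = [805 × 0.62 / (4 × 5.67×10⁻⁸)]^(1/4) = (2.20×10⁹)^(1/4) = 217 K.

T_eq ≈ 217 K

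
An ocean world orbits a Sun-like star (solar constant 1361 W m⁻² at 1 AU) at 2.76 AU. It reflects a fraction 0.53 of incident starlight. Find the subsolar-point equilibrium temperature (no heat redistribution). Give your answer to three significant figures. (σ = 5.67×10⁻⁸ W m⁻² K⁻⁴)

Flux at 2.76 AU: S = 1361/2.76² = 179 W m⁻².
At the subsolar point the surface absorbs S(1−A) and emits σT⁴ per unit area — no factor of 4, since only the local patch is in balance.
T = [179 × 0.47 / 5.67×10⁻⁸]^(1/4) = (1.48×10⁹)^(1/4) = 196 K.

T_ss ≈ 196 K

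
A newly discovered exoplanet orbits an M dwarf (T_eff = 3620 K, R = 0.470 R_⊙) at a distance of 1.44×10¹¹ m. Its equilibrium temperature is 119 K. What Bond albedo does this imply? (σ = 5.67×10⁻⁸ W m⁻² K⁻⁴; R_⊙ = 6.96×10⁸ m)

R_⋆ = 0.470 × 6.96×10⁸ = 3.27×10⁸ m.
L = 4πR_⋆²σT_⋆⁴ = 4π(3.27×10⁸)² × 5.67×10⁻⁸ × (3620)⁴ = 1.31×10²⁵ W.
S = L/(4πd²) = 50.2 W m⁻².
From T_eq⁴ = S(1−A)/(4σ): 1−A = 4σT_eq⁴/S.
1−A = 4 × 5.67×10⁻⁸ × (119)⁴ / 50.2 = 0.905.

A ≈ 0.09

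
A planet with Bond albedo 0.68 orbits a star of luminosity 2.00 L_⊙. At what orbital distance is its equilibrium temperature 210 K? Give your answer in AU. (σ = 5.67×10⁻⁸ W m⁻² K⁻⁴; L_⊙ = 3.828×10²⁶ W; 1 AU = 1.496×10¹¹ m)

L = 2.00 × 3.828×10²⁶ = 7.66×10²⁶ W.
From T_eq⁴ = L(1−A)/(16πσd²): d = √[L(1−A)/(16πσT_eq⁴)].
d = √[7.66×10²⁶ × 0.32 / (16π × 5.67×10⁻⁸ × (210)⁴)] = 2.10×10¹¹ m = 1.41 AU.

d ≈ 1.41 AU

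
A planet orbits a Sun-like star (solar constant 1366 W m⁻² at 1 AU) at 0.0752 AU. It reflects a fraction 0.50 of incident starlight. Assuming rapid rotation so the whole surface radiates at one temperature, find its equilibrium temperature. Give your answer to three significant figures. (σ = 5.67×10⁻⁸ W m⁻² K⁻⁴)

T_eq ≈ 854 K

Flux at 0.0752 AU: S = 1366/0.0752² = 2.42×10⁵ W m⁻².
Energy balance: absorbed = emitted ⇒ πR²·S(1−A) = 4πR²·σT_eq⁴, so T_eq⁴ = S(1−A)/(4σ).
T_eq = [2.42×10⁵ × 0.50 / (4 × 5.67×10⁻⁸)]^(1/4) = (5.33×10¹¹)^(1/4) = 854 K.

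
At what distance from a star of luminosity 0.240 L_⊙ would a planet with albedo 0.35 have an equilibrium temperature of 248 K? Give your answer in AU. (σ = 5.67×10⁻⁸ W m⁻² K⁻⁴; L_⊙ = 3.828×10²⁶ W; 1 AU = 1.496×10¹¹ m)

L = 0.240 × 3.828×10²⁶ = 9.19×10²⁵ W.
From T_eq⁴ = L(1−A)/(16πσd²): d = √[L(1−A)/(16πσT_eq⁴)].
d = √[9.19×10²⁵ × 0.65 / (16π × 5.67×10⁻⁸ × (248)⁴)] = 7.44×10¹⁰ m = 0.497 AU.

d ≈ 0.497 AU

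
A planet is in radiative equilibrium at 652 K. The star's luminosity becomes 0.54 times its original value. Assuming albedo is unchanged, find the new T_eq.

T_eq ∝ L^(1/4) · d^(−1/2).
T′ = 652 × 0.54^(1/4) = 559 K.

T_eq ≈ 559 K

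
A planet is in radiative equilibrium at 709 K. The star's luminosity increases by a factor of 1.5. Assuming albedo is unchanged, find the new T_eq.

T_eq ≈ 785 K

T_eq ∝ L^(1/4) · d^(−1/2).
T′ = 709 × 1.5^(1/4) = 785 K.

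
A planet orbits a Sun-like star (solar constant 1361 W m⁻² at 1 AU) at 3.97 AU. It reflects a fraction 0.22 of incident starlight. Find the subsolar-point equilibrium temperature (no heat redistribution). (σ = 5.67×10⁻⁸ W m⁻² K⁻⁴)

Flux at 3.97 AU: S = 1361/3.97² = 86.4 W m⁻².
At the subsolar point the surface absorbs S(1−A) and emits σT⁴ per unit area — no factor of 4, since only the local patch is in balance.
T = [86.4 × 0.78 / 5.67×10⁻⁸]^(1/4) = (1.19×10⁹)^(1/4) = 186 K.

T_ss ≈ 186 K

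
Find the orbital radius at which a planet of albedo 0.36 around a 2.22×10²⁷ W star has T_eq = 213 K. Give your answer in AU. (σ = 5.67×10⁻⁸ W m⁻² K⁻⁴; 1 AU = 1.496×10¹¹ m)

d ≈ 3.29 AU

From T_eq⁴ = L(1−A)/(16πσd²): d = √[L(1−A)/(16πσT_eq⁴)].
d = √[2.22×10²⁷ × 0.64 / (16π × 5.67×10⁻⁸ × (213)⁴)] = 4.92×10¹¹ m = 3.29 AU.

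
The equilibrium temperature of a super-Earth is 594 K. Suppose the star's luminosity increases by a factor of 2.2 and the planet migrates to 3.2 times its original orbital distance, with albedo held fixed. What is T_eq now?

T_eq ∝ L^(1/4) · d^(−1/2).
T′ = 594 × 2.2^(1/4) / 3.2^(1/2) = 404 K.

T_eq ≈ 404 K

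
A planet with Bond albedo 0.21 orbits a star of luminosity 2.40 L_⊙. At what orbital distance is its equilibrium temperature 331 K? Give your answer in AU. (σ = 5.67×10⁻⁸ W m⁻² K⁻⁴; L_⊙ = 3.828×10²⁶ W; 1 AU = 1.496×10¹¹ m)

d ≈ 0.974 AU

L = 2.40 × 3.828×10²⁶ = 9.19×10²⁶ W.
From T_eq⁴ = L(1−A)/(16πσd²): d = √[L(1−A)/(16πσT_eq⁴)].
d = √[9.19×10²⁶ × 0.79 / (16π × 5.67×10⁻⁸ × (331)⁴)] = 1.46×10¹¹ m = 0.974 AU.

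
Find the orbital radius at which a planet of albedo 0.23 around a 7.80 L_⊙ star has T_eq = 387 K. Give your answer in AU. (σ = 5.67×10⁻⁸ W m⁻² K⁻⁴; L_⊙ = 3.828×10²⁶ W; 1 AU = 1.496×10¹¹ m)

d ≈ 1.27 AU

L = 7.80 × 3.828×10²⁶ = 2.99×10²⁷ W.
From T_eq⁴ = L(1−A)/(16πσd²): d = √[L(1−A)/(16πσT_eq⁴)].
d = √[2.99×10²⁷ × 0.77 / (16π × 5.67×10⁻⁸ × (387)⁴)] = 1.90×10¹¹ m = 1.27 AU.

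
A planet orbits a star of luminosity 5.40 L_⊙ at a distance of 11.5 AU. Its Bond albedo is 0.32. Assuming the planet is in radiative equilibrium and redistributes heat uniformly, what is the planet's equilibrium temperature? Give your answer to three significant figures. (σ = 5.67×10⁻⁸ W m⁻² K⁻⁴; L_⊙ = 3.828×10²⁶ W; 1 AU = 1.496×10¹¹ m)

d = 11.5 AU = 1.72×10¹² m.
L = 5.40 × 3.828×10²⁶ = 2.07×10²⁷ W.
Flux: S = L/(4πd²) = 2.07×10²⁷/(4π×(1.72×10¹²)²) = 55.6 W m⁻².
Energy balance: absorbed = emitted ⇒ πR²·S(1−A) = 4πR²·σT_eq⁴, so T_eq⁴ = S(1−A)/(4σ).
T_eq = [55.6 × 0.68 / (4 × 5.67×10⁻⁸)]^(1/4) = (1.67×10⁸)^(1/4) = 114 K.

T_eq ≈ 114 K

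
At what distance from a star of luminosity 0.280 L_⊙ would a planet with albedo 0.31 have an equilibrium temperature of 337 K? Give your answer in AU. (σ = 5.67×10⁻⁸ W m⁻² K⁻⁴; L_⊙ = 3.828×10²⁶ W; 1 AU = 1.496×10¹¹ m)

L = 0.280 × 3.828×10²⁶ = 1.07×10²⁶ W.
From T_eq⁴ = L(1−A)/(16πσd²): d = √[L(1−A)/(16πσT_eq⁴)].
d = √[1.07×10²⁶ × 0.69 / (16π × 5.67×10⁻⁸ × (337)⁴)] = 4.49×10¹⁰ m = 0.300 AU.

d ≈ 0.300 AU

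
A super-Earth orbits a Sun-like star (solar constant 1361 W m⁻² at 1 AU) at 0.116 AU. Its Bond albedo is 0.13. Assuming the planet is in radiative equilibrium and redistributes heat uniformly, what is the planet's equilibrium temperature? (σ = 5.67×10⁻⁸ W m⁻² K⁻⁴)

T_eq ≈ 789 K

Flux at 0.116 AU: S = 1361/0.116² = 1.01×10⁵ W m⁻².
Energy balance: absorbed = emitted ⇒ πR²·S(1−A) = 4πR²·σT_eq⁴, so T_eq⁴ = S(1−A)/(4σ).
T_eq = [1.01×10⁵ × 0.87 / (4 × 5.67×10⁻⁸)]^(1/4) = (3.88×10¹¹)^(1/4) = 789 K.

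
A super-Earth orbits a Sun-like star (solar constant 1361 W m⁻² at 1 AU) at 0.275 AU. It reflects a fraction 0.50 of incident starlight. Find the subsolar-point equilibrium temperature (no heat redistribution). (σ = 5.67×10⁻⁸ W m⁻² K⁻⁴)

Flux at 0.275 AU: S = 1361/0.275² = 1.80×10⁴ W m⁻².
At the subsolar point the surface absorbs S(1−A) and emits σT⁴ per unit area — no factor of 4, since only the local patch is in balance.
T = [1.80×10⁴ × 0.50 / 5.67×10⁻⁸]^(1/4) = (1.59×10¹¹)^(1/4) = 631 K.

T_ss ≈ 631 K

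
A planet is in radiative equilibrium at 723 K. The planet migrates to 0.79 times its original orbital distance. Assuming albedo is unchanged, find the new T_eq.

T_eq ∝ L^(1/4) · d^(−1/2).
T′ = 723 / 0.79^(1/2) = 813 K.

T_eq ≈ 813 K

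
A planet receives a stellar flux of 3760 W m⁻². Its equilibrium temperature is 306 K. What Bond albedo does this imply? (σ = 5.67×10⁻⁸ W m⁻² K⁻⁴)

A ≈ 0.47

From T_eq⁴ = S(1−A)/(4σ): 1−A = 4σT_eq⁴/S.
1−A = 4 × 5.67×10⁻⁸ × (306)⁴ / 3760 = 0.529.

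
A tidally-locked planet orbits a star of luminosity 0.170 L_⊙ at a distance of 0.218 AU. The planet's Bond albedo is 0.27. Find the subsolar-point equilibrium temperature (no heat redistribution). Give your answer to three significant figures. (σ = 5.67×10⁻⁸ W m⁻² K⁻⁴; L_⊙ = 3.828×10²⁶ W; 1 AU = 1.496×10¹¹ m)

T_ss ≈ 500 K

d = 0.218 AU = 3.26×10¹⁰ m.
L = 0.170 × 3.828×10²⁶ = 6.51×10²⁵ W.
Flux: S = L/(4πd²) = 6.51×10²⁵/(4π×(3.26×10¹⁰)²) = 4870 W m⁻².
At the subsolar point the surface absorbs S(1−A) and emits σT⁴ per unit area — no factor of 4, since only the local patch is in balance.
T = [4870 × 0.73 / 5.67×10⁻⁸]^(1/4) = (6.27×10¹⁰)^(1/4) = 500 K.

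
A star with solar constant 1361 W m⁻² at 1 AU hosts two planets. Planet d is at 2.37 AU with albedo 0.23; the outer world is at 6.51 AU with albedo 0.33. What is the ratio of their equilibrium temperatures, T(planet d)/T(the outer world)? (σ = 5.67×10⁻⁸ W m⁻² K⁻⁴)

T_eq = [S₀(1−A)/(4σd²)]^(1/4), so T ∝ (1−A)^(1/4) / √d.
T₁ = [1361×0.77/(4×5.67×10⁻⁸×2.37²)]^(1/4) = 169.36 K.
T₂ = [1361×0.67/(4×5.67×10⁻⁸×6.51²)]^(1/4) = 98.69 K.

T₁/T₂ ≈ 1.716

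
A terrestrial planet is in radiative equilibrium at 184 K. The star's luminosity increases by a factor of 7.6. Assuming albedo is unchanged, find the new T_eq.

T_eq ∝ L^(1/4) · d^(−1/2).
T′ = 184 × 7.6^(1/4) = 306 K.

T_eq ≈ 306 K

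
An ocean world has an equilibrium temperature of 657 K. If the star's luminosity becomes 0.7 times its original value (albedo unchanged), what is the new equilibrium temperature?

T_eq ∝ L^(1/4) · d^(−1/2).
T′ = 657 × 0.7^(1/4) = 601 K.

T_eq ≈ 601 K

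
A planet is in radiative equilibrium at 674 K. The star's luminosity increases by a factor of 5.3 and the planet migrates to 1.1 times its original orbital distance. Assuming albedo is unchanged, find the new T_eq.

T_eq ∝ L^(1/4) · d^(−1/2).
T′ = 674 × 5.3^(1/4) / 1.1^(1/2) = 975 K.

T_eq ≈ 975 K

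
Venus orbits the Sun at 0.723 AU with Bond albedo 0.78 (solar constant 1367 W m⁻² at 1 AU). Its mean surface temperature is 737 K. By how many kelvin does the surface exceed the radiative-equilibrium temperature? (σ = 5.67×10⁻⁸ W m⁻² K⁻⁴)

ΔT ≈ 512.6 K

S = 1367/0.723² = 2615 W m⁻².
T_eq = [S(1−A)/(4σ)]^(1/4) = [2615×0.22/(4×5.67×10⁻⁸)]^(1/4) = 224.4 K.
ΔT = T_surf − T_eq = 737 − 224.4.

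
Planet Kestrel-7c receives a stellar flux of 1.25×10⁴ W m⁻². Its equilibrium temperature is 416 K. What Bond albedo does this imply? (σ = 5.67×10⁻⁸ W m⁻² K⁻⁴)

A ≈ 0.46

From T_eq⁴ = S(1−A)/(4σ): 1−A = 4σT_eq⁴/S.
1−A = 4 × 5.67×10⁻⁸ × (416)⁴ / 1.25×10⁴ = 0.543.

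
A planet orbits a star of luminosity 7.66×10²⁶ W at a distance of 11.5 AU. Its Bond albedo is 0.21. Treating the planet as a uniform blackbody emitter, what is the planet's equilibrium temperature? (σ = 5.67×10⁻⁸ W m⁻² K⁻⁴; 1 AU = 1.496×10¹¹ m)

d = 11.5 AU = 1.72×10¹² m.
Flux: S = L/(4πd²) = 7.66×10²⁶/(4π×(1.72×10¹²)²) = 20.6 W m⁻².
Energy balance: absorbed = emitted ⇒ πR²·S(1−A) = 4πR²·σT_eq⁴, so T_eq⁴ = S(1−A)/(4σ).
T_eq = [20.6 × 0.79 / (4 × 5.67×10⁻⁸)]^(1/4) = (7.17×10⁷)^(1/4) = 92.0 K.

T_eq ≈ 92.0 K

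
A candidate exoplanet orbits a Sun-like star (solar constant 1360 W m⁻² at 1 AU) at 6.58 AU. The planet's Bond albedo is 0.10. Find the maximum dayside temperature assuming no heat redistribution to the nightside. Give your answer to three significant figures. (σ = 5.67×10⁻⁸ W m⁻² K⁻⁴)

T_ss ≈ 149 K

Flux at 6.58 AU: S = 1360/6.58² = 31.4 W m⁻².
With no redistribution each surface element balances locally: S(1−A) = σT⁴.
T = [31.4 × 0.90 / 5.67×10⁻⁸]^(1/4) = (4.99×10⁸)^(1/4) = 149 K.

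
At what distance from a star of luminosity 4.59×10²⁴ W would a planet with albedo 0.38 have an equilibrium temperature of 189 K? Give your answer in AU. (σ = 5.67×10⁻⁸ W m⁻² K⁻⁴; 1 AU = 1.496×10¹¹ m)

d ≈ 0.187 AU

From T_eq⁴ = L(1−A)/(16πσd²): d = √[L(1−A)/(16πσT_eq⁴)].
d = √[4.59×10²⁴ × 0.62 / (16π × 5.67×10⁻⁸ × (189)⁴)] = 2.80×10¹⁰ m = 0.187 AU.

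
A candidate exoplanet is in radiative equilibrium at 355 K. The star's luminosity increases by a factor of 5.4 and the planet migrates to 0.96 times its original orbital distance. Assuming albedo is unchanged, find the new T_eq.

T_eq ≈ 552 K

T_eq ∝ L^(1/4) · d^(−1/2).
T′ = 355 × 5.4^(1/4) / 0.96^(1/2) = 552 K.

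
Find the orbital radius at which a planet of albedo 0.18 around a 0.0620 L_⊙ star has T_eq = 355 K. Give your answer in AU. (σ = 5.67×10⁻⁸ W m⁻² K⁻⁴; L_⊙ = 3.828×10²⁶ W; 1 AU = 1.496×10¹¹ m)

d ≈ 0.139 AU

L = 0.0620 × 3.828×10²⁶ = 2.37×10²⁵ W.
From T_eq⁴ = L(1−A)/(16πσd²): d = √[L(1−A)/(16πσT_eq⁴)].
d = √[2.37×10²⁵ × 0.82 / (16π × 5.67×10⁻⁸ × (355)⁴)] = 2.07×10¹⁰ m = 0.139 AU.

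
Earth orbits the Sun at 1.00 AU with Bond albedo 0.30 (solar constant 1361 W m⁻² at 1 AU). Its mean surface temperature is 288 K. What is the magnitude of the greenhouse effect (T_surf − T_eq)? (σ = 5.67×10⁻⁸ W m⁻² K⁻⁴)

ΔT ≈ 33.4 K

S = 1361/1.00² = 1361 W m⁻².
T_eq = [S(1−A)/(4σ)]^(1/4) = [1361×0.70/(4×5.67×10⁻⁸)]^(1/4) = 254.6 K.
ΔT = T_surf − T_eq = 288 − 254.6.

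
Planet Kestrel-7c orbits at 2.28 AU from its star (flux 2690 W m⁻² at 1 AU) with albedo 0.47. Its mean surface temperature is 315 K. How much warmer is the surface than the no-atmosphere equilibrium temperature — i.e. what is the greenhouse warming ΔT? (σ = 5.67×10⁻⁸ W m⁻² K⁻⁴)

ΔT ≈ 128.5 K

S = 2690/2.28² = 517.5 W m⁻².
T_eq = [S(1−A)/(4σ)]^(1/4) = [517.5×0.53/(4×5.67×10⁻⁸)]^(1/4) = 186.5 K.
ΔT = T_surf − T_eq = 315 − 186.5.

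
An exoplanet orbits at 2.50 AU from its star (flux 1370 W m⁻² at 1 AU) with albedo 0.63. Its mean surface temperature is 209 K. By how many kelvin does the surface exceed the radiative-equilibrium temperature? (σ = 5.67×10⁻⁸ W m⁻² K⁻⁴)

ΔT ≈ 71.5 K

S = 1370/2.50² = 219.2 W m⁻².
T_eq = [S(1−A)/(4σ)]^(1/4) = [219.2×0.37/(4×5.67×10⁻⁸)]^(1/4) = 137.5 K.
ΔT = T_surf − T_eq = 209 − 137.5.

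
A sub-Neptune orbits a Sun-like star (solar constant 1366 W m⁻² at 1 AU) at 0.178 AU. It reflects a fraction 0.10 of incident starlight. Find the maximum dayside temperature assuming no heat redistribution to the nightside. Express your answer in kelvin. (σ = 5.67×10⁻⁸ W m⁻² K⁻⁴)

T_ss ≈ 910 K

Flux at 0.178 AU: S = 1366/0.178² = 4.31×10⁴ W m⁻².
With no redistribution each surface element balances locally: S(1−A) = σT⁴.
T = [4.31×10⁴ × 0.90 / 5.67×10⁻⁸]^(1/4) = (6.84×10¹¹)^(1/4) = 910 K.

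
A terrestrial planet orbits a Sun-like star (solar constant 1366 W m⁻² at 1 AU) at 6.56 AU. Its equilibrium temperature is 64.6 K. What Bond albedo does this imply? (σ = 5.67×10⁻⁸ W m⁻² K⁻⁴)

A ≈ 0.88

Flux at 6.56 AU: S = 1366/6.56² = 31.7 W m⁻².
From T_eq⁴ = S(1−A)/(4σ): 1−A = 4σT_eq⁴/S.
1−A = 4 × 5.67×10⁻⁸ × (64.6)⁴ / 31.7 = 0.124.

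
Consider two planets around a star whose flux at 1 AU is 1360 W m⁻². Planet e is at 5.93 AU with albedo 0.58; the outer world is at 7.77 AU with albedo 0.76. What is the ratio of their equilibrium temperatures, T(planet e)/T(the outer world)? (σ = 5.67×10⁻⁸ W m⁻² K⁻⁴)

T_eq = [S₀(1−A)/(4σd²)]^(1/4), so T ∝ (1−A)^(1/4) / √d.
T₁ = [1360×0.42/(4×5.67×10⁻⁸×5.93²)]^(1/4) = 91.99 K.
T₂ = [1360×0.24/(4×5.67×10⁻⁸×7.77²)]^(1/4) = 69.87 K.

T₁/T₂ ≈ 1.317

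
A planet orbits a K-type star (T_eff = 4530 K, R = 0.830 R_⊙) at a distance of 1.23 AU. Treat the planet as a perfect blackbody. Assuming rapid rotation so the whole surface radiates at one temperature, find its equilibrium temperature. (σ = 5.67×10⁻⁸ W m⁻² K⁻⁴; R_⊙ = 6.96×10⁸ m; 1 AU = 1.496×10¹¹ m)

R_⋆ = 0.830 × 6.96×10⁸ = 5.78×10⁸ m.
d = 1.23 AU = 1.84×10¹¹ m.
L = 4πR_⋆²σT_⋆⁴ = 4π(5.78×10⁸)² × 5.67×10⁻⁸ × (4530)⁴ = 1.00×10²⁶ W.
S = L/(4πd²) = 235 W m⁻².
Energy balance: absorbed = emitted ⇒ πR²·S(1−A) = 4πR²·σT_eq⁴, so T_eq⁴ = S(1−A)/(4σ).
T_eq = [235 × 1.00 / (4 × 5.67×10⁻⁸)]^(1/4) = (1.04×10⁹)^(1/4) = 179 K.

T_eq ≈ 179 K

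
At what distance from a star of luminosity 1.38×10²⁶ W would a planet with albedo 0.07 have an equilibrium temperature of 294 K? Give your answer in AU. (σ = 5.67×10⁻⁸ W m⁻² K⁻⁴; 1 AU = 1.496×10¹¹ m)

d ≈ 0.519 AU

From T_eq⁴ = L(1−A)/(16πσd²): d = √[L(1−A)/(16πσT_eq⁴)].
d = √[1.38×10²⁶ × 0.93 / (16π × 5.67×10⁻⁸ × (294)⁴)] = 7.76×10¹⁰ m = 0.519 AU.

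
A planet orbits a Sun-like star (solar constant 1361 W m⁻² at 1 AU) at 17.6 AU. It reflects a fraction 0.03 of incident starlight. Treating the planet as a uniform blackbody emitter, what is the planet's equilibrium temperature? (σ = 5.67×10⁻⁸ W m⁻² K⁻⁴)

T_eq ≈ 65.8 K

Flux at 17.6 AU: S = 1361/17.6² = 4.39 W m⁻².
Energy balance: absorbed = emitted ⇒ πR²·S(1−A) = 4πR²·σT_eq⁴, so T_eq⁴ = S(1−A)/(4σ).
T_eq = [4.39 × 0.97 / (4 × 5.67×10⁻⁸)]^(1/4) = (1.88×10⁷)^(1/4) = 65.8 K.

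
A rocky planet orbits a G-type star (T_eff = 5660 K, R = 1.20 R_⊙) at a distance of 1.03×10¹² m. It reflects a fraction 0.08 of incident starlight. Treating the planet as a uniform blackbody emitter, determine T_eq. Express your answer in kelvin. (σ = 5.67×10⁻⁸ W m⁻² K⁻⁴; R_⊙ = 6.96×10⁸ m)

T_eq ≈ 112 K

R_⋆ = 1.20 × 6.96×10⁸ = 8.35×10⁸ m.
L = 4πR_⋆²σT_⋆⁴ = 4π(8.35×10⁸)² × 5.67×10⁻⁸ × (5660)⁴ = 5.10×10²⁶ W.
S = L/(4πd²) = 38.3 W m⁻².
Energy balance: absorbed = emitted ⇒ πR²·S(1−A) = 4πR²·σT_eq⁴, so T_eq⁴ = S(1−A)/(4σ).
T_eq = [38.3 × 0.92 / (4 × 5.67×10⁻⁸)]^(1/4) = (1.55×10⁸)^(1/4) = 112 K.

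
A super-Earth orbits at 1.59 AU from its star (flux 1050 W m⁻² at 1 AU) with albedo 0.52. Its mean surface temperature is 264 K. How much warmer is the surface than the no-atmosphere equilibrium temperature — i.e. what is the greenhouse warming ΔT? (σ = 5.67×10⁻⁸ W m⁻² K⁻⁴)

ΔT ≈ 91.8 K

S = 1050/1.59² = 415.3 W m⁻².
T_eq = [S(1−A)/(4σ)]^(1/4) = [415.3×0.48/(4×5.67×10⁻⁸)]^(1/4) = 172.2 K.
ΔT = T_surf − T_eq = 264 − 172.2.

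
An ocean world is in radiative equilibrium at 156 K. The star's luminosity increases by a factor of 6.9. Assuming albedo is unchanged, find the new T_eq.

T_eq ∝ L^(1/4) · d^(−1/2).
T′ = 156 × 6.9^(1/4) = 253 K.

T_eq ≈ 253 K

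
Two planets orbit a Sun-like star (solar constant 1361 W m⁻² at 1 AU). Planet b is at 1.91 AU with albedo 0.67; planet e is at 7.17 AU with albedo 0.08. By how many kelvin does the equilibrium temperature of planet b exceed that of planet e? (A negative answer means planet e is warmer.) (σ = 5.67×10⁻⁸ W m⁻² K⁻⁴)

ΔT ≈ 50.8 K

T_eq = [S₀(1−A)/(4σd²)]^(1/4), so T ∝ (1−A)^(1/4) / √d.
T₁ = [1361×0.33/(4×5.67×10⁻⁸×1.91²)]^(1/4) = 152.64 K.
T₂ = [1361×0.92/(4×5.67×10⁻⁸×7.17²)]^(1/4) = 101.80 K.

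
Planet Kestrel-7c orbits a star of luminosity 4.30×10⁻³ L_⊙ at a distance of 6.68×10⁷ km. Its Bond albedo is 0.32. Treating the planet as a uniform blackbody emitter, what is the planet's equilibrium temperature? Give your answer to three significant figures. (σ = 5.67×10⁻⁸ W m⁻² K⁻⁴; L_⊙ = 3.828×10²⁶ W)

T_eq ≈ 96.9 K

d = 6.68×10⁷ km = 6.68×10¹⁰ m.
L = 4.30×10⁻³ × 3.828×10²⁶ = 1.65×10²⁴ W.
Flux: S = L/(4πd²) = 1.65×10²⁴/(4π×(6.68×10¹⁰)²) = 29.4 W m⁻².
Energy balance: absorbed = emitted ⇒ πR²·S(1−A) = 4πR²·σT_eq⁴, so T_eq⁴ = S(1−A)/(4σ).
T_eq = [29.4 × 0.68 / (4 × 5.67×10⁻⁸)]^(1/4) = (8.80×10⁷)^(1/4) = 96.9 K.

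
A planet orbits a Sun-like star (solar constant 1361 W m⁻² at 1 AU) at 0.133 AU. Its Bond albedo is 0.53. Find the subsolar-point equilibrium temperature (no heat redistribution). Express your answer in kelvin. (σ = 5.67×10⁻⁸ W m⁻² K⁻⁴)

T_ss ≈ 894 K

Flux at 0.133 AU: S = 1361/0.133² = 7.69×10⁴ W m⁻².
At the subsolar point the surface absorbs S(1−A) and emits σT⁴ per unit area — no factor of 4, since only the local patch is in balance.
T = [7.69×10⁴ × 0.47 / 5.67×10⁻⁸]^(1/4) = (6.38×10¹¹)^(1/4) = 894 K.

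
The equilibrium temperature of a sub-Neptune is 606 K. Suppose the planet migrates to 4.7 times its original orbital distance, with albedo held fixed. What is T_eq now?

T_eq ∝ L^(1/4) · d^(−1/2).
T′ = 606 / 4.7^(1/2) = 280 K.

T_eq ≈ 280 K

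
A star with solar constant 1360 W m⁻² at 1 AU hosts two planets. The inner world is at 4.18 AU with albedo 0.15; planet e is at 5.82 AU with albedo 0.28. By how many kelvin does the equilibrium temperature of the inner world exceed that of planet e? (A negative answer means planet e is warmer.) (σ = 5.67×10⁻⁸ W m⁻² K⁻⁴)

T_eq = [S₀(1−A)/(4σd²)]^(1/4), so T ∝ (1−A)^(1/4) / √d.
T₁ = [1360×0.85/(4×5.67×10⁻⁸×4.18²)]^(1/4) = 130.69 K.
T₂ = [1360×0.72/(4×5.67×10⁻⁸×5.82²)]^(1/4) = 106.25 K.

ΔT ≈ 24.4 K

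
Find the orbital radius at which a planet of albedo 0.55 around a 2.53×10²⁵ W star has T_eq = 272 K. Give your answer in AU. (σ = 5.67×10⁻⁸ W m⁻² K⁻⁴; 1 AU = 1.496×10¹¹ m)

From T_eq⁴ = L(1−A)/(16πσd²): d = √[L(1−A)/(16πσT_eq⁴)].
d = √[2.53×10²⁵ × 0.45 / (16π × 5.67×10⁻⁸ × (272)⁴)] = 2.70×10¹⁰ m = 0.181 AU.

d ≈ 0.181 AU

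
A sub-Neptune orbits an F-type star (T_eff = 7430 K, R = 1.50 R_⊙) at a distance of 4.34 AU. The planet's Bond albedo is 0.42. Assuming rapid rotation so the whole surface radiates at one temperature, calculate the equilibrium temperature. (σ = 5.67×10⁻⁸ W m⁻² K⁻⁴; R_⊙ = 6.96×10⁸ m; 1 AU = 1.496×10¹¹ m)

T_eq ≈ 184 K

R_⋆ = 1.50 × 6.96×10⁸ = 1.04×10⁹ m.
d = 4.34 AU = 6.49×10¹¹ m.
L = 4πR_⋆²σT_⋆⁴ = 4π(1.04×10⁹)² × 5.67×10⁻⁸ × (7430)⁴ = 2.37×10²⁷ W.
S = L/(4πd²) = 447 W m⁻².
Energy balance: absorbed = emitted ⇒ πR²·S(1−A) = 4πR²·σT_eq⁴, so T_eq⁴ = S(1−A)/(4σ).
T_eq = [447 × 0.58 / (4 × 5.67×10⁻⁸)]^(1/4) = (1.14×10⁹)^(1/4) = 184 K.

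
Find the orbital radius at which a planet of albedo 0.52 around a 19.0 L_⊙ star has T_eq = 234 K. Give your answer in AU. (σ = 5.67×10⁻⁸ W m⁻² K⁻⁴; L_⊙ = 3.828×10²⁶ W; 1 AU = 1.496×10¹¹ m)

L = 19.0 × 3.828×10²⁶ = 7.27×10²⁷ W.
From T_eq⁴ = L(1−A)/(16πσd²): d = √[L(1−A)/(16πσT_eq⁴)].
d = √[7.27×10²⁷ × 0.48 / (16π × 5.67×10⁻⁸ × (234)⁴)] = 6.39×10¹¹ m = 4.27 AU.

d ≈ 4.27 AU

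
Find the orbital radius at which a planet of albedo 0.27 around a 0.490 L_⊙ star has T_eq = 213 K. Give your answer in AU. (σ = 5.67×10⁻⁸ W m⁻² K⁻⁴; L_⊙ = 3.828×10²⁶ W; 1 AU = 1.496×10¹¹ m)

L = 0.490 × 3.828×10²⁶ = 1.88×10²⁶ W.
From T_eq⁴ = L(1−A)/(16πσd²): d = √[L(1−A)/(16πσT_eq⁴)].
d = √[1.88×10²⁶ × 0.73 / (16π × 5.67×10⁻⁸ × (213)⁴)] = 1.53×10¹¹ m = 1.02 AU.

d ≈ 1.02 AU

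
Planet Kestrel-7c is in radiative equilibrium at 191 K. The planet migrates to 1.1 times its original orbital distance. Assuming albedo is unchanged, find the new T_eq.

T_eq ∝ L^(1/4) · d^(−1/2).
T′ = 191 / 1.1^(1/2) = 182 K.

T_eq ≈ 182 K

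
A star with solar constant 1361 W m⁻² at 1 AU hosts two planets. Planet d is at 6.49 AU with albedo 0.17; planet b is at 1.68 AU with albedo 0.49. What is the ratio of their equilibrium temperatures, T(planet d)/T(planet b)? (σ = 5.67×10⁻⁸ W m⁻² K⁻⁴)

T₁/T₂ ≈ 0.575

T_eq = [S₀(1−A)/(4σd²)]^(1/4), so T ∝ (1−A)^(1/4) / √d.
T₁ = [1361×0.83/(4×5.67×10⁻⁸×6.49²)]^(1/4) = 104.28 K.
T₂ = [1361×0.51/(4×5.67×10⁻⁸×1.68²)]^(1/4) = 181.46 K.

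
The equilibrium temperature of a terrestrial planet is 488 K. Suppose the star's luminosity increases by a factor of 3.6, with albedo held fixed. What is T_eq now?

T_eq ∝ L^(1/4) · d^(−1/2).
T′ = 488 × 3.6^(1/4) = 672 K.

T_eq ≈ 672 K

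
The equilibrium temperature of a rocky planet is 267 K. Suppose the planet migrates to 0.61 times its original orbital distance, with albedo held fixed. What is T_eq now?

T_eq ≈ 342 K

T_eq ∝ L^(1/4) · d^(−1/2).
T′ = 267 / 0.61^(1/2) = 342 K.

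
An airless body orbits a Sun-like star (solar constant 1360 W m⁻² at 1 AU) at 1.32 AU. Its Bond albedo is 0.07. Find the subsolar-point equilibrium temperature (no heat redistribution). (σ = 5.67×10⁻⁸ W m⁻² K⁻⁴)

T_ss ≈ 336 K

Flux at 1.32 AU: S = 1360/1.32² = 781 W m⁻².
At the subsolar point the surface absorbs S(1−A) and emits σT⁴ per unit area — no factor of 4, since only the local patch is in balance.
T = [781 × 0.93 / 5.67×10⁻⁸]^(1/4) = (1.28×10¹⁰)^(1/4) = 336 K.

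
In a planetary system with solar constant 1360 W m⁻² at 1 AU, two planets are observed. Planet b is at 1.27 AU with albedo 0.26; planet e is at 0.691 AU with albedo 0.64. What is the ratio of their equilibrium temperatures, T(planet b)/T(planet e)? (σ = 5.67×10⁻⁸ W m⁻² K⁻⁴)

T_eq = [S₀(1−A)/(4σd²)]^(1/4), so T ∝ (1−A)^(1/4) / √d.
T₁ = [1360×0.74/(4×5.67×10⁻⁸×1.27²)]^(1/4) = 229.02 K.
T₂ = [1360×0.36/(4×5.67×10⁻⁸×0.691²)]^(1/4) = 259.30 K.

T₁/T₂ ≈ 0.883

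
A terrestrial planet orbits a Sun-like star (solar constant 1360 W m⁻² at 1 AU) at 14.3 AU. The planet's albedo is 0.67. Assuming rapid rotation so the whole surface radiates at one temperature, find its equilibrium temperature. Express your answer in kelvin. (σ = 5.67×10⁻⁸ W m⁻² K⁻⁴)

T_eq ≈ 55.8 K

Flux at 14.3 AU: S = 1360/14.3² = 6.65 W m⁻².
Energy balance: absorbed = emitted ⇒ πR²·S(1−A) = 4πR²·σT_eq⁴, so T_eq⁴ = S(1−A)/(4σ).
T_eq = [6.65 × 0.33 / (4 × 5.67×10⁻⁸)]^(1/4) = (9.68×10⁶)^(1/4) = 55.8 K.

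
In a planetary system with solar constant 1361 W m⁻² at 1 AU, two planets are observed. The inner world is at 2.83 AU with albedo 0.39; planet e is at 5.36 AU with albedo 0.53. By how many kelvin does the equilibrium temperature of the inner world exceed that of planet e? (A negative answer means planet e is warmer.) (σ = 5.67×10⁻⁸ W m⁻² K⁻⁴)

ΔT ≈ 46.7 K

T_eq = [S₀(1−A)/(4σd²)]^(1/4), so T ∝ (1−A)^(1/4) / √d.
T₁ = [1361×0.61/(4×5.67×10⁻⁸×2.83²)]^(1/4) = 146.22 K.
T₂ = [1361×0.47/(4×5.67×10⁻⁸×5.36²)]^(1/4) = 99.54 K.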